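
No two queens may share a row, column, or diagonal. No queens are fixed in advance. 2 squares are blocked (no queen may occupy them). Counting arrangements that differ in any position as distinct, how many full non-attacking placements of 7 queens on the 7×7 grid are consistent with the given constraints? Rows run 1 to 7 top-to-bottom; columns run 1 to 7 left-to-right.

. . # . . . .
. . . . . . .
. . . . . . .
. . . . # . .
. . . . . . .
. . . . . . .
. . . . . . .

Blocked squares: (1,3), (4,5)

Branch on row 1: col 1 → 4; col 2 → 7; col 4 → 5; col 5 → 6; col 6 → 6; col 7 → 3.
Sum: 4 + 7 + 5 + 6 + 6 + 3 = 31.

31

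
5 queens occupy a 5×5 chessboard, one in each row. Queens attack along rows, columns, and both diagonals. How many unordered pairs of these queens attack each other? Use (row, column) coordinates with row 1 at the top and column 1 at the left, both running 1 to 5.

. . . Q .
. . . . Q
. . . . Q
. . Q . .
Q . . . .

3

Same column: (2,5)–(3,5) (column 5).
Same diagonal: (1,4)–(2,5) (|1−2| = |4−5| = 1); (2,5)–(4,3) (|2−4| = |5−3| = 2).
Total attacking pairs: 3.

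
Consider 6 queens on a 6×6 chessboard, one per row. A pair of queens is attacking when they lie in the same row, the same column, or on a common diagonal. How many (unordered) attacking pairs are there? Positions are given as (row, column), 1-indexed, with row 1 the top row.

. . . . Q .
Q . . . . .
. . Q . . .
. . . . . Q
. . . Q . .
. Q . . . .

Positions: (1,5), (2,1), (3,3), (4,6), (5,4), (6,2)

2

Same diagonal: (1,5)–(3,3) (|1−3| = |5−3| = 2); (2,1)–(5,4) (|2−5| = |1−4| = 3).
Total attacking pairs: 2.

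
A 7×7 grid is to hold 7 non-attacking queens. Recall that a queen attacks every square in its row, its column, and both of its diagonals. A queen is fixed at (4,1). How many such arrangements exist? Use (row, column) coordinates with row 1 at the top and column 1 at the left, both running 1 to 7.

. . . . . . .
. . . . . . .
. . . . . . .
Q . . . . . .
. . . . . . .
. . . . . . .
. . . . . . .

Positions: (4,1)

6

Branch on row 1: col 2 → 2; col 3 → 1; col 5 → 0; col 6 → 2; col 7 → 1.
Sum: 2 + 1 + 0 + 2 + 1 = 6.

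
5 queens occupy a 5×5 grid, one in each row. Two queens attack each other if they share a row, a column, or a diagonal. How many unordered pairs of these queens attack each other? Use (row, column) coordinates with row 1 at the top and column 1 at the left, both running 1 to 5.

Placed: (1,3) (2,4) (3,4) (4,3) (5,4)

7

Same column: (1,3)–(4,3) (column 3); (2,4)–(3,4) (column 4); (2,4)–(5,4) (column 4); (3,4)–(5,4) (column 4).
Same diagonal: (1,3)–(2,4) (|1−2| = |3−4| = 1); (3,4)–(4,3) (|3−4| = |4−3| = 1); (4,3)–(5,4) (|4−5| = |3−4| = 1).
Total attacking pairs: 7.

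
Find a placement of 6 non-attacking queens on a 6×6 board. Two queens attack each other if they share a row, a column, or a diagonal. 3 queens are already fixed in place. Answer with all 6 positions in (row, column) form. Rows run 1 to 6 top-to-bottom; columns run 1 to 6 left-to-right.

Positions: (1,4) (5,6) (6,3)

Row 2: attacked by (1,4)→{3,4,5}; (5,6)→{3,6}; (6,3)→{3}. Safe: 1, 2. Place at column 1.
Row 3: attacked by (1,4)→{2,4,6}; (2,1)→{1,2}; (5,6)→{4,6}; (6,3)→{3,6}. Safe: 5. Place at column 5.
Row 4: attacked by (1,4)→{1,4}; (2,1)→{1,3}; (3,5)→{4,5,6}; (5,6)→{5,6}; (6,3)→{1,3,5}. Safe: 2. Place at column 2.
Columns [4, 1, 5, 2, 6, 3], r−c [-3, 1, -2, 2, -1, 3], r+c [5, 3, 8, 6, 11, 9] are all distinct, so no two queens attack.

(1,4) (2,1) (3,5) (4,2) (5,6) (6,3)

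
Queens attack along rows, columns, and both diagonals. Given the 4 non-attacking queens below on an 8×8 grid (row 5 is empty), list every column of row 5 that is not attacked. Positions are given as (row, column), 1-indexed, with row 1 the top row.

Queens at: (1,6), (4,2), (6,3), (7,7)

(1,6) attacks row 5 at column 6 and diagonals 2.
(4,2) attacks row 5 at column 2 and diagonals 1, 3.
(6,3) attacks row 5 at column 3 and diagonals 2, 4.
(7,7) attacks row 5 at column 7 and diagonals 5.
Attacked columns: {1, 2, 3, 4, 5, 6, 7}. Safe: {8}.

columns 8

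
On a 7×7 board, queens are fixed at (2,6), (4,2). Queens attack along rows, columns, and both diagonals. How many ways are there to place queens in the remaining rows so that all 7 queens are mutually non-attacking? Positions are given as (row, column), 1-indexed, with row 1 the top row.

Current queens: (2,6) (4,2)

Branch on row 1: col 1 → 1; col 3 → 0; col 4 → 0.
Sum: 1 + 0 + 0 = 1.

1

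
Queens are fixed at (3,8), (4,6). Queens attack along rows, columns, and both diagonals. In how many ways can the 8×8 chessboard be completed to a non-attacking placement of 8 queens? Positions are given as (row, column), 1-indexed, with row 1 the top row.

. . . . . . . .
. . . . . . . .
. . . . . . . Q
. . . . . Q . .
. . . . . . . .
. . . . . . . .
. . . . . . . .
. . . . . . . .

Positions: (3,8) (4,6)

Branch on row 1: col 1 → 1; col 2 → 0; col 4 → 1; col 5 → 1; col 7 → 0.
Sum: 1 + 0 + 1 + 1 + 0 = 3.

3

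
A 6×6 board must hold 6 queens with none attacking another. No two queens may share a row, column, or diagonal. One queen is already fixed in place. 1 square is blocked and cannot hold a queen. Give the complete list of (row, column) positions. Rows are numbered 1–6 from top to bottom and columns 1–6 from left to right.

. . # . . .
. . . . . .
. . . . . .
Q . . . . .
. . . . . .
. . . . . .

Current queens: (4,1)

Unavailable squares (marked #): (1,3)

Row 1: attacked by (4,1)→{1,4}. Blocked: 3. Safe: 2, 5, 6. Place at column 2.
Row 2: attacked by (1,2)→{1,2,3}; (4,1)→{1,3}. Safe: 4, 5, 6. Place at column 4.
Row 3: attacked by (1,2)→{2,4}; (2,4)→{3,4,5}; (4,1)→{1,2}. Safe: 6. Place at column 6.
Row 5: attacked by (1,2)→{2,6}; (2,4)→{1,4}; (3,6)→{4,6}; (4,1)→{1,2}. Safe: 3, 5. Place at column 3.
Row 6: attacked by (1,2)→{2}; (2,4)→{4}; (3,6)→{3,6}; (4,1)→{1,3}; (5,3)→{2,3,4}. Safe: 5. Place at column 5.
Columns [2, 4, 6, 1, 3, 5], r−c [-1, -2, -3, 3, 2, 1], r+c [3, 6, 9, 5, 8, 11] are all distinct, so no two queens attack.

(1,2) (2,4) (3,6) (4,1) (5,3) (6,5)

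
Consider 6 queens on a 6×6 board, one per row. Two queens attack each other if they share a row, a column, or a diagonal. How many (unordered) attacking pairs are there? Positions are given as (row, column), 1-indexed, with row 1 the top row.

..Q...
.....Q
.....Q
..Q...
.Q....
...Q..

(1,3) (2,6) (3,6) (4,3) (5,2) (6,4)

3

Same column: (1,3)–(4,3) (column 3); (2,6)–(3,6) (column 6).
Same diagonal: (4,3)–(5,2) (|4−5| = |3−2| = 1).
Total attacking pairs: 3.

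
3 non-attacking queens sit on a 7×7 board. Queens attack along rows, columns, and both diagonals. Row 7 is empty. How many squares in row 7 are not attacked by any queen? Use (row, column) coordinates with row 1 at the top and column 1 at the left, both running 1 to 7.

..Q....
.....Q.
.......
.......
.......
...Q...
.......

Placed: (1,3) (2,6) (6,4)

(1,3) attacks row 7 at column 3.
(2,6) attacks row 7 at column 6 and diagonals 1.
(6,4) attacks row 7 at column 4 and diagonals 3, 5.
Attacked columns: {1, 3, 4, 5, 6}. Safe: {2, 7}.

2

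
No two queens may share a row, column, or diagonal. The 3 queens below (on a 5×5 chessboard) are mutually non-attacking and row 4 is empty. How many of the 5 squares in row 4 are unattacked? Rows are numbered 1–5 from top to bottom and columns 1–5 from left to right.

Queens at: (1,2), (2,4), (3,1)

(1,2) attacks row 4 at column 2 and diagonals 5.
(2,4) attacks row 4 at column 4 and diagonals 2.
(3,1) attacks row 4 at column 1 and diagonals 2.
Attacked columns: {1, 2, 4, 5}. Safe: {3}.

1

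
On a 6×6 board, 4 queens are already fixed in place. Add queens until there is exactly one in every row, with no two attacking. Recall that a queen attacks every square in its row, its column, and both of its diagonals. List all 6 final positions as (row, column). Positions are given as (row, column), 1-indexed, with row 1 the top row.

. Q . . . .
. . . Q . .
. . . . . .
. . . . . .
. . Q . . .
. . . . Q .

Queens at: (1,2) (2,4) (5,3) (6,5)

(1,2) (2,4) (3,6) (4,1) (5,3) (6,5)

Row 3: attacked by (1,2)→{2,4}; (2,4)→{3,4,5}; (5,3)→{1,3,5}; (6,5)→{2,5}. Safe: 6. Place at column 6.
Row 4: attacked by (1,2)→{2,5}; (2,4)→{2,4,6}; (3,6)→{5,6}; (5,3)→{2,3,4}; (6,5)→{3,5}. Safe: 1. Place at column 1.
Columns [2, 4, 6, 1, 3, 5], r−c [-1, -2, -3, 3, 2, 1], r+c [3, 6, 9, 5, 8, 11] are all distinct, so no two queens attack.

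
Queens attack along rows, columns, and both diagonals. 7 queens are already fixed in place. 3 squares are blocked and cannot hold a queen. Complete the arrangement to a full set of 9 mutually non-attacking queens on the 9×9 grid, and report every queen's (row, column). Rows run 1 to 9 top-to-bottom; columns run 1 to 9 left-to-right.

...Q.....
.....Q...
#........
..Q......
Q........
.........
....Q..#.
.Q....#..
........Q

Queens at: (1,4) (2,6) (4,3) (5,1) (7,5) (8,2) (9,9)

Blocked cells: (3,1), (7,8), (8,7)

Row 3: attacked by (1,4)→{2,4,6}; (2,6)→{5,6,7}; (4,3)→{2,3,4}; (5,1)→{1,3}; (7,5)→{1,5,9}; (8,2)→{2,7}; (9,9)→{3,9}. Blocked: 1. Safe: 8. Place at column 8.
Row 6: attacked by (1,4)→{4,9}; (2,6)→{2,6}; (3,8)→{5,8}; (4,3)→{1,3,5}; (5,1)→{1,2}; (7,5)→{4,5,6}; (8,2)→{2,4}; (9,9)→{6,9}. Safe: 7. Place at column 7.
Columns [4, 6, 8, 3, 1, 7, 5, 2, 9], r−c [-3, -4, -5, 1, 4, -1, 2, 6, 0], r+c [5, 8, 11, 7, 6, 13, 12, 10, 18] are all distinct, so no two queens attack.

(1,4) (2,6) (3,8) (4,3) (5,1) (6,7) (7,5) (8,2) (9,9)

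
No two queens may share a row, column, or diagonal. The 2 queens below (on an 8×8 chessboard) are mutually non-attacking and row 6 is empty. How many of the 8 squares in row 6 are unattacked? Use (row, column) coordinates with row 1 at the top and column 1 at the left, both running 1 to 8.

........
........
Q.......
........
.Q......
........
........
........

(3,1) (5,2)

4

(3,1) attacks row 6 at column 1 and diagonals 4.
(5,2) attacks row 6 at column 2 and diagonals 1, 3.
Attacked columns: {1, 2, 3, 4}. Safe: {5, 6, 7, 8}.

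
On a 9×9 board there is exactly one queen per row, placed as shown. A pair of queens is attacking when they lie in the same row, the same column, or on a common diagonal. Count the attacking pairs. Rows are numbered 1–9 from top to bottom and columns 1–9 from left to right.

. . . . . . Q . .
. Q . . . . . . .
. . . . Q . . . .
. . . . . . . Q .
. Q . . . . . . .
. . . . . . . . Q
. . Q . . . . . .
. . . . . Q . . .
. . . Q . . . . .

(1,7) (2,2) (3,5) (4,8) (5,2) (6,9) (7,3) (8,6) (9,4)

2

Same column: (2,2)–(5,2) (column 2).
Same diagonal: (1,7)–(3,5) (|1−3| = |7−5| = 2).
Total attacking pairs: 2.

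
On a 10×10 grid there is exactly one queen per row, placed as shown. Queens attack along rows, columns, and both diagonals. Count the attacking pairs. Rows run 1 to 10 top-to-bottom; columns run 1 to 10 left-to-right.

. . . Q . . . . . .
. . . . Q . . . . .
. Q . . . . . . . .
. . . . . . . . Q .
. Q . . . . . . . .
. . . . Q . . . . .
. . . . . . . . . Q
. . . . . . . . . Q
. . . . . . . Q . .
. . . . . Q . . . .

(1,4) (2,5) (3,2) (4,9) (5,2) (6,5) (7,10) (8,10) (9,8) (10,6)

12

Same column: (2,5)–(6,5) (column 5); (3,2)–(5,2) (column 2); (7,10)–(8,10) (column 10).
Same diagonal: (1,4)–(2,5) (|1−2| = |4−5| = 1); (1,4)–(3,2) (|1−3| = |4−2| = 2); (1,4)–(7,10) (|1−7| = |4−10| = 6); (2,5)–(5,2) (|2−5| = |5−2| = 3); (2,5)–(7,10) (|2−7| = |5−10| = 5); (3,2)–(6,5) (|3−6| = |2−5| = 3); (3,2)–(9,8) (|3−9| = |2−8| = 6); (6,5)–(9,8) (|6−9| = |5−8| = 3); (7,10)–(9,8) (|7−9| = |10−8| = 2).
Total attacking pairs: 12.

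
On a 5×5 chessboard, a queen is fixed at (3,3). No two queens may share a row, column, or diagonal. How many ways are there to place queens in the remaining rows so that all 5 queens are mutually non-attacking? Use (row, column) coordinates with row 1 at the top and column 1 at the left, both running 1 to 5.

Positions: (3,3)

Branch on row 1: col 2 → 1; col 4 → 1.
Sum: 1 + 1 = 2.

2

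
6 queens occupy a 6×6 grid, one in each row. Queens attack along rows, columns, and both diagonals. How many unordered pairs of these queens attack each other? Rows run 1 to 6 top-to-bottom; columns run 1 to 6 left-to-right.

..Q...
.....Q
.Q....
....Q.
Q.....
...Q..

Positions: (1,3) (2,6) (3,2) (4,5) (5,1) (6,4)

0

All columns are distinct and no two queens satisfy |Δrow| = |Δcol|, so no pair attacks.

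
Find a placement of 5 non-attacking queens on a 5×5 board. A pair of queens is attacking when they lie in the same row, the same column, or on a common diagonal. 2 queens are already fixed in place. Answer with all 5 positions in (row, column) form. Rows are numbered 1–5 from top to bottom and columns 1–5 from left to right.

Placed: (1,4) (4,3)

(1,4) (2,2) (3,5) (4,3) (5,1)

Row 2: attacked by (1,4)→{3,4,5}; (4,3)→{1,3,5}. Safe: 2. Place at column 2.
Row 3: attacked by (1,4)→{2,4}; (2,2)→{1,2,3}; (4,3)→{2,3,4}. Safe: 5. Place at column 5.
Row 5: attacked by (1,4)→{4}; (2,2)→{2,5}; (3,5)→{3,5}; (4,3)→{2,3,4}. Safe: 1. Place at column 1.
Columns [4, 2, 5, 3, 1], r−c [-3, 0, -2, 1, 4], r+c [5, 4, 8, 7, 6] are all distinct, so no two queens attack.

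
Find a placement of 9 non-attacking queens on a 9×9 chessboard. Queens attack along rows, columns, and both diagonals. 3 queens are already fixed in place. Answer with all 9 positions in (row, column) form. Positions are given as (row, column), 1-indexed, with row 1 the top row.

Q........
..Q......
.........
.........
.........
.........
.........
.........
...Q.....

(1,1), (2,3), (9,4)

Row 3: attacked by (1,1)→{1,3}; (2,3)→{2,3,4}; (9,4)→{4}. Safe: 5, 6, 7, 8, 9. Place at column 8.
Row 4: attacked by (1,1)→{1,4}; (2,3)→{1,3,5}; (3,8)→{7,8,9}; (9,4)→{4,9}. Safe: 2, 6. Place at column 6.
Row 5: attacked by (1,1)→{1,5}; (2,3)→{3,6}; (3,8)→{6,8}; (4,6)→{5,6,7}; (9,4)→{4,8}. Safe: 2, 9. Place at column 9.
Row 6: attacked by (1,1)→{1,6}; (2,3)→{3,7}; (3,8)→{5,8}; (4,6)→{4,6,8}; (5,9)→{8,9}; (9,4)→{1,4,7}. Safe: 2. Place at column 2.
Row 7: attacked by (1,1)→{1,7}; (2,3)→{3,8}; (3,8)→{4,8}; (4,6)→{3,6,9}; (5,9)→{7,9}; (6,2)→{1,2,3}; (9,4)→{2,4,6}. Safe: 5. Place at column 5.
Row 8: attacked by (1,1)→{1,8}; (2,3)→{3,9}; (3,8)→{3,8}; (4,6)→{2,6}; (5,9)→{6,9}; (6,2)→{2,4}; (7,5)→{4,5,6}; (9,4)→{3,4,5}. Safe: 7. Place at column 7.
Columns [1, 3, 8, 6, 9, 2, 5, 7, 4], r−c [0, -1, -5, -2, -4, 4, 2, 1, 5], r+c [2, 5, 11, 10, 14, 8, 12, 15, 13] are all distinct, so no two queens attack.

(1,1) (2,3) (3,8) (4,6) (5,9) (6,2) (7,5) (8,7) (9,4)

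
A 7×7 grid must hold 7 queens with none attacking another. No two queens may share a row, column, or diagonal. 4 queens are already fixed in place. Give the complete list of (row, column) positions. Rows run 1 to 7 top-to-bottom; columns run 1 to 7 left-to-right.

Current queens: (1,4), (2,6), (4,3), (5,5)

(1,4) (2,6) (3,1) (4,3) (5,5) (6,7) (7,2)

Row 3: attacked by (1,4)→{2,4,6}; (2,6)→{5,6,7}; (4,3)→{2,3,4}; (5,5)→{3,5,7}. Safe: 1. Place at column 1.
Row 6: attacked by (1,4)→{4}; (2,6)→{2,6}; (3,1)→{1,4}; (4,3)→{1,3,5}; (5,5)→{4,5,6}. Safe: 7. Place at column 7.
Row 7: attacked by (1,4)→{4}; (2,6)→{1,6}; (3,1)→{1,5}; (4,3)→{3,6}; (5,5)→{3,5,7}; (6,7)→{6,7}. Safe: 2. Place at column 2.
Columns [4, 6, 1, 3, 5, 7, 2], r−c [-3, -4, 2, 1, 0, -1, 5], r+c [5, 8, 4, 7, 10, 13, 9] are all distinct, so no two queens attack.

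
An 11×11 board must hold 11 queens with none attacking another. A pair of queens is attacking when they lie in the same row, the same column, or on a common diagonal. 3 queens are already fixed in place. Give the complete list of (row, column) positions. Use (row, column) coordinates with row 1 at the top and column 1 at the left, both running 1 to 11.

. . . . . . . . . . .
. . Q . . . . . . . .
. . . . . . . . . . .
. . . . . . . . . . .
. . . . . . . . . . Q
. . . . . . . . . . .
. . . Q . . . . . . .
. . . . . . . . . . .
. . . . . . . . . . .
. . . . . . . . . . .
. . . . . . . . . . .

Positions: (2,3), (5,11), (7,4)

(1,6) (2,3) (3,5) (4,2) (5,11) (6,9) (7,4) (8,1) (9,8) (10,10) (11,7)

Row 1: attacked by (2,3)→{2,3,4}; (5,11)→{7,11}; (7,4)→{4,10}. Safe: 1, 5, 6, 8, 9. Place at column 6.
Row 3: attacked by (1,6)→{4,6,8}; (2,3)→{2,3,4}; (5,11)→{9,11}; (7,4)→{4,8}. Safe: 1, 5, 7, 10. Place at column 5.
Row 4: attacked by (1,6)→{3,6,9}; (2,3)→{1,3,5}; (3,5)→{4,5,6}; (5,11)→{10,11}; (7,4)→{1,4,7}. Safe: 2, 8. Place at column 2.
Row 6: attacked by (1,6)→{1,6,11}; (2,3)→{3,7}; (3,5)→{2,5,8}; (4,2)→{2,4}; (5,11)→{10,11}; (7,4)→{3,4,5}. Safe: 9. Place at column 9.
Row 8: attacked by (1,6)→{6}; (2,3)→{3,9}; (3,5)→{5,10}; (4,2)→{2,6}; (5,11)→{8,11}; (6,9)→{7,9,11}; (7,4)→{3,4,5}. Safe: 1. Place at column 1.
Row 9: attacked by (1,6)→{6}; (2,3)→{3,10}; (3,5)→{5,11}; (4,2)→{2,7}; (5,11)→{7,11}; (6,9)→{6,9}; (7,4)→{2,4,6}; (8,1)→{1,2}. Safe: 8. Place at column 8.
Row 10: attacked by (1,6)→{6}; (2,3)→{3,11}; (3,5)→{5}; (4,2)→{2,8}; (5,11)→{6,11}; (6,9)→{5,9}; (7,4)→{1,4,7}; (8,1)→{1,3}; (9,8)→{7,8,9}. Safe: 10. Place at column 10.
Row 11: attacked by (1,6)→{6}; (2,3)→{3}; (3,5)→{5}; (4,2)→{2,9}; (5,11)→{5,11}; (6,9)→{4,9}; (7,4)→{4,8}; (8,1)→{1,4}; (9,8)→{6,8,10}; (10,10)→{9,10,11}. Safe: 7. Place at column 7.
Columns [6, 3, 5, 2, 11, 9, 4, 1, 8, 10, 7], r−c [-5, -1, -2, 2, -6, -3, 3, 7, 1, 0, 4], r+c [7, 5, 8, 6, 16, 15, 11, 9, 17, 20, 18] are all distinct, so no two queens attack.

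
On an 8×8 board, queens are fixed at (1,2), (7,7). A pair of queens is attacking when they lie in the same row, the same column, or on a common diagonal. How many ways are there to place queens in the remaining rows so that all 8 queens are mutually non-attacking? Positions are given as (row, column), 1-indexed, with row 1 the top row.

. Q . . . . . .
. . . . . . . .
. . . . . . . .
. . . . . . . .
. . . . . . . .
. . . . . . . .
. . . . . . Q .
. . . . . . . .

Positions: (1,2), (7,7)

3

Branch on row 2: col 4 → 1; col 5 → 0; col 6 → 1; col 8 → 1.
Sum: 1 + 0 + 1 + 1 = 3.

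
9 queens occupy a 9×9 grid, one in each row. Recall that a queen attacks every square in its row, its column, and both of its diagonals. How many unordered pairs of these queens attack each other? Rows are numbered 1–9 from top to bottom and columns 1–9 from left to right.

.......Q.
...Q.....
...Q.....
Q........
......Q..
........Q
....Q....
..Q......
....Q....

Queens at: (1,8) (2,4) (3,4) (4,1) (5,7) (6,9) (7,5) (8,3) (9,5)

Same column: (2,4)–(3,4) (column 4); (7,5)–(9,5) (column 5).
Same diagonal: (2,4)–(5,7) (|2−5| = |4−7| = 3); (5,7)–(7,5) (|5−7| = |7−5| = 2).
Total attacking pairs: 4.

4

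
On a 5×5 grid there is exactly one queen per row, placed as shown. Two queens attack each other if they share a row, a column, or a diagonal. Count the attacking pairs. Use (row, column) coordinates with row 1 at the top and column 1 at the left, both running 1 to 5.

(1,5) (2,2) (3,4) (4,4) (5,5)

Same column: (1,5)–(5,5) (column 5); (3,4)–(4,4) (column 4).
Same diagonal: (2,2)–(4,4) (|2−4| = |2−4| = 2); (2,2)–(5,5) (|2−5| = |2−5| = 3); (4,4)–(5,5) (|4−5| = |4−5| = 1).
Total attacking pairs: 5.

5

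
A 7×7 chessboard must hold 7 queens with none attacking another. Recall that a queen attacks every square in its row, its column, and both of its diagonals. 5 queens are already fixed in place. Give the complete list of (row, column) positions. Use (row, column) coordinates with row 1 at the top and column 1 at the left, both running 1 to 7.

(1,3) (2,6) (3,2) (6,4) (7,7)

Row 4: attacked by (1,3)→{3,6}; (2,6)→{4,6}; (3,2)→{1,2,3}; (6,4)→{2,4,6}; (7,7)→{4,7}. Safe: 5. Place at column 5.
Row 5: attacked by (1,3)→{3,7}; (2,6)→{3,6}; (3,2)→{2,4}; (4,5)→{4,5,6}; (6,4)→{3,4,5}; (7,7)→{5,7}. Safe: 1. Place at column 1.
Columns [3, 6, 2, 5, 1, 4, 7], r−c [-2, -4, 1, -1, 4, 2, 0], r+c [4, 8, 5, 9, 6, 10, 14] are all distinct, so no two queens attack.

(1,3) (2,6) (3,2) (4,5) (5,1) (6,4) (7,7)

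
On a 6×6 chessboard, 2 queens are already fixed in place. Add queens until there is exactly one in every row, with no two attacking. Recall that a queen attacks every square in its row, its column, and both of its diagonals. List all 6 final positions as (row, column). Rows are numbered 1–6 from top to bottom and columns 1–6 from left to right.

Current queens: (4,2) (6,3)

Row 1: attacked by (4,2)→{2,5}; (6,3)→{3}. Safe: 1, 4, 6. Place at column 4.
Row 2: attacked by (1,4)→{3,4,5}; (4,2)→{2,4}; (6,3)→{3}. Safe: 1, 6. Place at column 1.
Row 3: attacked by (1,4)→{2,4,6}; (2,1)→{1,2}; (4,2)→{1,2,3}; (6,3)→{3,6}. Safe: 5. Place at column 5.
Row 5: attacked by (1,4)→{4}; (2,1)→{1,4}; (3,5)→{3,5}; (4,2)→{1,2,3}; (6,3)→{2,3,4}. Safe: 6. Place at column 6.
Columns [4, 1, 5, 2, 6, 3], r−c [-3, 1, -2, 2, -1, 3], r+c [5, 3, 8, 6, 11, 9] are all distinct, so no two queens attack.

(1,4) (2,1) (3,5) (4,2) (5,6) (6,3)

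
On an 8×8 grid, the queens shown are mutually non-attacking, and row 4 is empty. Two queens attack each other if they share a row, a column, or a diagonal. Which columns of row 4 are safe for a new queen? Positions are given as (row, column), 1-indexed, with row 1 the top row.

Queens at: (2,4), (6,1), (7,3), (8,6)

columns 5, 7, 8

(2,4) attacks row 4 at column 4 and diagonals 2, 6.
(6,1) attacks row 4 at column 1 and diagonals 3.
(7,3) attacks row 4 at column 3 and diagonals 6.
(8,6) attacks row 4 at column 6 and diagonals 2.
Attacked columns: {1, 2, 3, 4, 6}. Safe: {5, 7, 8}.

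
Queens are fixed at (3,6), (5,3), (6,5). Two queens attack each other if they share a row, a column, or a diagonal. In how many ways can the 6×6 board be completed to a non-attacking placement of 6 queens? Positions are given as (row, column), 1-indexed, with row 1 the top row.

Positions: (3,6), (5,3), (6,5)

Branch on row 1: col 1 → 0; col 2 → 1.
Sum: 0 + 1 = 1.

1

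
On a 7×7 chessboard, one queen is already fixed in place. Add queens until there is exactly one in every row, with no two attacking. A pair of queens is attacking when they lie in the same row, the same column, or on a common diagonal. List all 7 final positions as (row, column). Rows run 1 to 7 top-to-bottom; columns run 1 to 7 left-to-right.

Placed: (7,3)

Row 1: attacked by (7,3)→{3}. Safe: 1, 2, 4, 5, 6, 7. Place at column 7.
Row 2: attacked by (1,7)→{6,7}; (7,3)→{3}. Safe: 1, 2, 4, 5. Place at column 4.
Row 3: attacked by (1,7)→{5,7}; (2,4)→{3,4,5}; (7,3)→{3,7}. Safe: 1, 2, 6. Place at column 1.
Row 4: attacked by (1,7)→{4,7}; (2,4)→{2,4,6}; (3,1)→{1,2}; (7,3)→{3,6}. Safe: 5. Place at column 5.
Row 5: attacked by (1,7)→{3,7}; (2,4)→{1,4,7}; (3,1)→{1,3}; (4,5)→{4,5,6}; (7,3)→{1,3,5}. Safe: 2. Place at column 2.
Row 6: attacked by (1,7)→{2,7}; (2,4)→{4}; (3,1)→{1,4}; (4,5)→{3,5,7}; (5,2)→{1,2,3}; (7,3)→{2,3,4}. Safe: 6. Place at column 6.
Columns [7, 4, 1, 5, 2, 6, 3], r−c [-6, -2, 2, -1, 3, 0, 4], r+c [8, 6, 4, 9, 7, 12, 10] are all distinct, so no two queens attack.

(1,7) (2,4) (3,1) (4,5) (5,2) (6,6) (7,3)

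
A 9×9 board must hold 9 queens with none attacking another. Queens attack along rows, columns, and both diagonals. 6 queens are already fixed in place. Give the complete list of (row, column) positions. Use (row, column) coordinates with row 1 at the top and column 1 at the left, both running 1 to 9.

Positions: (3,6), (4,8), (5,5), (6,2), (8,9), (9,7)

Row 1: attacked by (3,6)→{4,6,8}; (4,8)→{5,8}; (5,5)→{1,5,9}; (6,2)→{2,7}; (8,9)→{2,9}; (9,7)→{7}. Safe: 3. Place at column 3.
Row 2: attacked by (1,3)→{2,3,4}; (3,6)→{5,6,7}; (4,8)→{6,8}; (5,5)→{2,5,8}; (6,2)→{2,6}; (8,9)→{3,9}; (9,7)→{7}. Safe: 1. Place at column 1.
Row 7: attacked by (1,3)→{3,9}; (2,1)→{1,6}; (3,6)→{2,6}; (4,8)→{5,8}; (5,5)→{3,5,7}; (6,2)→{1,2,3}; (8,9)→{8,9}; (9,7)→{5,7,9}. Safe: 4. Place at column 4.
Columns [3, 1, 6, 8, 5, 2, 4, 9, 7], r−c [-2, 1, -3, -4, 0, 4, 3, -1, 2], r+c [4, 3, 9, 12, 10, 8, 11, 17, 16] are all distinct, so no two queens attack.

(1,3) (2,1) (3,6) (4,8) (5,5) (6,2) (7,4) (8,9) (9,7)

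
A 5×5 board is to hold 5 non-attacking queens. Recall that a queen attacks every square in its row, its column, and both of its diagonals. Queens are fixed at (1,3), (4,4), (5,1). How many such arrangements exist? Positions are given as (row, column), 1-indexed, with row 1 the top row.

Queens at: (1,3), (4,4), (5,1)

1

Branch on row 2: col 5 → 1.
Sum: 1 = 1.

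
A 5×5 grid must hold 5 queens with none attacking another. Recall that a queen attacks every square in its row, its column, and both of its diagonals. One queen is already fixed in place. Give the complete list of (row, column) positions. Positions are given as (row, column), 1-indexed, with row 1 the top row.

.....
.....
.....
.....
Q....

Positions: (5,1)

(1,4) (2,2) (3,5) (4,3) (5,1)

Row 1: attacked by (5,1)→{1,5}. Safe: 2, 3, 4. Place at column 4.
Row 2: attacked by (1,4)→{3,4,5}; (5,1)→{1,4}. Safe: 2. Place at column 2.
Row 3: attacked by (1,4)→{2,4}; (2,2)→{1,2,3}; (5,1)→{1,3}. Safe: 5. Place at column 5.
Row 4: attacked by (1,4)→{1,4}; (2,2)→{2,4}; (3,5)→{4,5}; (5,1)→{1,2}. Safe: 3. Place at column 3.
Columns [4, 2, 5, 3, 1], r−c [-3, 0, -2, 1, 4], r+c [5, 4, 8, 7, 6] are all distinct, so no two queens attack.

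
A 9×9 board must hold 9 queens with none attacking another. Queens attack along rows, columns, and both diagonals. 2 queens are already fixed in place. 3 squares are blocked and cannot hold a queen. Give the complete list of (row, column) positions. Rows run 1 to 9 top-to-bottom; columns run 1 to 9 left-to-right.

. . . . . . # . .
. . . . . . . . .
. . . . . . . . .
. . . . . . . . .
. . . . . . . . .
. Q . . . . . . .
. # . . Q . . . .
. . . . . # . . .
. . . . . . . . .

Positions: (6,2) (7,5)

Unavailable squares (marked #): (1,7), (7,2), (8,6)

Row 1: attacked by (6,2)→{2,7}; (7,5)→{5}. Blocked: 7. Safe: 1, 3, 4, 6, 8, 9. Place at column 3.
Row 2: attacked by (1,3)→{2,3,4}; (6,2)→{2,6}; (7,5)→{5}. Safe: 1, 7, 8, 9. Place at column 1.
Row 3: attacked by (1,3)→{1,3,5}; (2,1)→{1,2}; (6,2)→{2,5}; (7,5)→{1,5,9}. Safe: 4, 6, 7, 8. Place at column 4.
Row 4: attacked by (1,3)→{3,6}; (2,1)→{1,3}; (3,4)→{3,4,5}; (6,2)→{2,4}; (7,5)→{2,5,8}. Safe: 7, 9. Place at column 7.
Row 5: attacked by (1,3)→{3,7}; (2,1)→{1,4}; (3,4)→{2,4,6}; (4,7)→{6,7,8}; (6,2)→{1,2,3}; (7,5)→{3,5,7}. Safe: 9. Place at column 9.
Row 8: attacked by (1,3)→{3}; (2,1)→{1,7}; (3,4)→{4,9}; (4,7)→{3,7}; (5,9)→{6,9}; (6,2)→{2,4}; (7,5)→{4,5,6}. Blocked: 6. Safe: 8. Place at column 8.
Row 9: attacked by (1,3)→{3}; (2,1)→{1,8}; (3,4)→{4}; (4,7)→{2,7}; (5,9)→{5,9}; (6,2)→{2,5}; (7,5)→{3,5,7}; (8,8)→{7,8,9}. Safe: 6. Place at column 6.
Columns [3, 1, 4, 7, 9, 2, 5, 8, 6], r−c [-2, 1, -1, -3, -4, 4, 2, 0, 3], r+c [4, 3, 7, 11, 14, 8, 12, 16, 15] are all distinct, so no two queens attack.

(1,3) (2,1) (3,4) (4,7) (5,9) (6,2) (7,5) (8,8) (9,6)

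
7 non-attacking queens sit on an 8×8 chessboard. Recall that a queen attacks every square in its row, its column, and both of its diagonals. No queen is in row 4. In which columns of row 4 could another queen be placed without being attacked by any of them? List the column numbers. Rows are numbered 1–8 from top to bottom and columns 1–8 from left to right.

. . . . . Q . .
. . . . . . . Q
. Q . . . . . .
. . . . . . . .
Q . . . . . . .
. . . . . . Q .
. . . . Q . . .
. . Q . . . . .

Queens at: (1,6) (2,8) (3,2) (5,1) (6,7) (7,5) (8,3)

(1,6) attacks row 4 at column 6 and diagonals 3.
(2,8) attacks row 4 at column 8 and diagonals 6.
(3,2) attacks row 4 at column 2 and diagonals 1, 3.
(5,1) attacks row 4 at column 1 and diagonals 2.
(6,7) attacks row 4 at column 7 and diagonals 5.
(7,5) attacks row 4 at column 5 and diagonals 2, 8.
(8,3) attacks row 4 at column 3 and diagonals 7.
Attacked columns: {1, 2, 3, 5, 6, 7, 8}. Safe: {4}.

columns 4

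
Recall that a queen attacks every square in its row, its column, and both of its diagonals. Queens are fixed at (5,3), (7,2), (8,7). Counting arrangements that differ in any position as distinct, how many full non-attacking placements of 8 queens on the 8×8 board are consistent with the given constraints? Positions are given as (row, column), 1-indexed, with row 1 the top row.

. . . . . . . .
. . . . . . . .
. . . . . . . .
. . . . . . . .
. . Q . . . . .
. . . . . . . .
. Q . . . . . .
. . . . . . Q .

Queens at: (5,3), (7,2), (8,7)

Branch on row 1: col 1 → 0; col 4 → 0; col 5 → 1; col 6 → 0.
Sum: 0 + 0 + 1 + 0 = 1.

1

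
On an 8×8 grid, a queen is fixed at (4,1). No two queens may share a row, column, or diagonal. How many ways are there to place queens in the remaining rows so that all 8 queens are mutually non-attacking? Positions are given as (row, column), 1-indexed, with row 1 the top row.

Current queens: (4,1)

18

Branch on row 1: col 2 → 2; col 3 → 4; col 5 → 5; col 6 → 4; col 7 → 2; col 8 → 1.
Sum: 2 + 4 + 5 + 4 + 2 + 1 = 18.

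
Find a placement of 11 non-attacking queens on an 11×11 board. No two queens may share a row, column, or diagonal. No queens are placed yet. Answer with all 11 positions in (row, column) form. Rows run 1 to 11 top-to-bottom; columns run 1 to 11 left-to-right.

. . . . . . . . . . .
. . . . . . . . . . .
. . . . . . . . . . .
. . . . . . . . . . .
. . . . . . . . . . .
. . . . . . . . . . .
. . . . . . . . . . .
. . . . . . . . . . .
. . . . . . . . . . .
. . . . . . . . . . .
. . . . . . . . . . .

(1,3) (2,1) (3,10) (4,8) (5,6) (6,4) (7,2) (8,11) (9,9) (10,7) (11,5)

Row 1: Safe: 1, 2, 3, 4, 5, 6, 7, 8, 9, 10, 11. Place at column 3.
Row 2: attacked by (1,3)→{2,3,4}. Safe: 1, 5, 6, 7, 8, 9, 10, 11. Place at column 1.
Row 3: attacked by (1,3)→{1,3,5}; (2,1)→{1,2}. Safe: 4, 6, 7, 8, 9, 10, 11. Place at column 10.
Row 4: attacked by (1,3)→{3,6}; (2,1)→{1,3}; (3,10)→{9,10,11}. Safe: 2, 4, 5, 7, 8. Place at column 8.
Row 5: attacked by (1,3)→{3,7}; (2,1)→{1,4}; (3,10)→{8,10}; (4,8)→{7,8,9}. Safe: 2, 5, 6, 11. Place at column 6.
Row 6: attacked by (1,3)→{3,8}; (2,1)→{1,5}; (3,10)→{7,10}; (4,8)→{6,8,10}; (5,6)→{5,6,7}. Safe: 2, 4, 9, 11. Place at column 4.
Row 7: attacked by (1,3)→{3,9}; (2,1)→{1,6}; (3,10)→{6,10}; (4,8)→{5,8,11}; (5,6)→{4,6,8}; (6,4)→{3,4,5}. Safe: 2, 7. Place at column 2.
Row 8: attacked by (1,3)→{3,10}; (2,1)→{1,7}; (3,10)→{5,10}; (4,8)→{4,8}; (5,6)→{3,6,9}; (6,4)→{2,4,6}; (7,2)→{1,2,3}. Safe: 11. Place at column 11.
Row 9: attacked by (1,3)→{3,11}; (2,1)→{1,8}; (3,10)→{4,10}; (4,8)→{3,8}; (5,6)→{2,6,10}; (6,4)→{1,4,7}; (7,2)→{2,4}; (8,11)→{10,11}. Safe: 5, 9. Place at column 9.
Row 10: attacked by (1,3)→{3}; (2,1)→{1,9}; (3,10)→{3,10}; (4,8)→{2,8}; (5,6)→{1,6,11}; (6,4)→{4,8}; (7,2)→{2,5}; (8,11)→{9,11}; (9,9)→{8,9,10}. Safe: 7. Place at column 7.
Row 11: attacked by (1,3)→{3}; (2,1)→{1,10}; (3,10)→{2,10}; (4,8)→{1,8}; (5,6)→{6}; (6,4)→{4,9}; (7,2)→{2,6}; (8,11)→{8,11}; (9,9)→{7,9,11}; (10,7)→{6,7,8}. Safe: 5. Place at column 5.
Columns [3, 1, 10, 8, 6, 4, 2, 11, 9, 7, 5], r−c [-2, 1, -7, -4, -1, 2, 5, -3, 0, 3, 6], r+c [4, 3, 13, 12, 11, 10, 9, 19, 18, 17, 16] are all distinct, so no two queens attack.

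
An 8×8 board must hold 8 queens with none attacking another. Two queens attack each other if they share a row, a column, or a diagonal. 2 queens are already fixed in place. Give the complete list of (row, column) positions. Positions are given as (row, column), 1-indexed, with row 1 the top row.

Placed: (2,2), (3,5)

(1,4) (2,2) (3,5) (4,8) (5,6) (6,1) (7,3) (8,7)

Row 1: attacked by (2,2)→{1,2,3}; (3,5)→{3,5,7}. Safe: 4, 6, 8. Place at column 4.
Row 4: attacked by (1,4)→{1,4,7}; (2,2)→{2,4}; (3,5)→{4,5,6}. Safe: 3, 8. Place at column 8.
Row 5: attacked by (1,4)→{4,8}; (2,2)→{2,5}; (3,5)→{3,5,7}; (4,8)→{7,8}. Safe: 1, 6. Place at column 6.
Row 6: attacked by (1,4)→{4}; (2,2)→{2,6}; (3,5)→{2,5,8}; (4,8)→{6,8}; (5,6)→{5,6,7}. Safe: 1, 3. Place at column 1.
Row 7: attacked by (1,4)→{4}; (2,2)→{2,7}; (3,5)→{1,5}; (4,8)→{5,8}; (5,6)→{4,6,8}; (6,1)→{1,2}. Safe: 3. Place at column 3.
Row 8: attacked by (1,4)→{4}; (2,2)→{2,8}; (3,5)→{5}; (4,8)→{4,8}; (5,6)→{3,6}; (6,1)→{1,3}; (7,3)→{2,3,4}. Safe: 7. Place at column 7.
Columns [4, 2, 5, 8, 6, 1, 3, 7], r−c [-3, 0, -2, -4, -1, 5, 4, 1], r+c [5, 4, 8, 12, 11, 7, 10, 15] are all distinct, so no two queens attack.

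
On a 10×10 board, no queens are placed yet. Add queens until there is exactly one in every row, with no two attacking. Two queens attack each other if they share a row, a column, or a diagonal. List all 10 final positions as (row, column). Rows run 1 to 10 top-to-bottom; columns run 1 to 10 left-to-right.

(1,9) (2,3) (3,6) (4,2) (5,10) (6,5) (7,1) (8,8) (9,4) (10,7)

Row 1: Safe: 1, 2, 3, 4, 5, 6, 7, 8, 9, 10. Place at column 9.
Row 2: attacked by (1,9)→{8,9,10}. Safe: 1, 2, 3, 4, 5, 6, 7. Place at column 3.
Row 3: attacked by (1,9)→{7,9}; (2,3)→{2,3,4}. Safe: 1, 5, 6, 8, 10. Place at column 6.
Row 4: attacked by (1,9)→{6,9}; (2,3)→{1,3,5}; (3,6)→{5,6,7}. Safe: 2, 4, 8, 10. Place at column 2.
Row 5: attacked by (1,9)→{5,9}; (2,3)→{3,6}; (3,6)→{4,6,8}; (4,2)→{1,2,3}. Safe: 7, 10. Place at column 10.
Row 6: attacked by (1,9)→{4,9}; (2,3)→{3,7}; (3,6)→{3,6,9}; (4,2)→{2,4}; (5,10)→{9,10}. Safe: 1, 5, 8. Place at column 5.
Row 7: attacked by (1,9)→{3,9}; (2,3)→{3,8}; (3,6)→{2,6,10}; (4,2)→{2,5}; (5,10)→{8,10}; (6,5)→{4,5,6}. Safe: 1, 7. Place at column 1.
Row 8: attacked by (1,9)→{2,9}; (2,3)→{3,9}; (3,6)→{1,6}; (4,2)→{2,6}; (5,10)→{7,10}; (6,5)→{3,5,7}; (7,1)→{1,2}. Safe: 4, 8. Place at column 8.
Row 9: attacked by (1,9)→{1,9}; (2,3)→{3,10}; (3,6)→{6}; (4,2)→{2,7}; (5,10)→{6,10}; (6,5)→{2,5,8}; (7,1)→{1,3}; (8,8)→{7,8,9}. Safe: 4. Place at column 4.
Row 10: attacked by (1,9)→{9}; (2,3)→{3}; (3,6)→{6}; (4,2)→{2,8}; (5,10)→{5,10}; (6,5)→{1,5,9}; (7,1)→{1,4}; (8,8)→{6,8,10}; (9,4)→{3,4,5}. Safe: 7. Place at column 7.
Columns [9, 3, 6, 2, 10, 5, 1, 8, 4, 7], r−c [-8, -1, -3, 2, -5, 1, 6, 0, 5, 3], r+c [10, 5, 9, 6, 15, 11, 8, 16, 13, 17] are all distinct, so no two queens attack.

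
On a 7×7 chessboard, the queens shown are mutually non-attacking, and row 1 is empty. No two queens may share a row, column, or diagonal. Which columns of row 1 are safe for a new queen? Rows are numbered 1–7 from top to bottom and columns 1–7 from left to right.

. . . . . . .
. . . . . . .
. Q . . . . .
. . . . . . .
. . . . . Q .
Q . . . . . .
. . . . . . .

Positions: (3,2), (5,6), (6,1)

columns 3, 5, 7

(3,2) attacks row 1 at column 2 and diagonals 4.
(5,6) attacks row 1 at column 6 and diagonals 2.
(6,1) attacks row 1 at column 1 and diagonals 6.
Attacked columns: {1, 2, 4, 6}. Safe: {3, 5, 7}.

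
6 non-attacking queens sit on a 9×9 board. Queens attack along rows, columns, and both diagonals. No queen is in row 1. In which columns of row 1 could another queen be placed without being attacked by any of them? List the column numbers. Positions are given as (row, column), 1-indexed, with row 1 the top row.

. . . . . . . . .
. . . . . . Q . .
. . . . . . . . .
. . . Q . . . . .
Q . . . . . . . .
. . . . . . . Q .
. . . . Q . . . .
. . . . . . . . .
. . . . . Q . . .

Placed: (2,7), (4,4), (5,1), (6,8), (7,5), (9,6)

(2,7) attacks row 1 at column 7 and diagonals 6, 8.
(4,4) attacks row 1 at column 4 and diagonals 1, 7.
(5,1) attacks row 1 at column 1 and diagonals 5.
(6,8) attacks row 1 at column 8 and diagonals 3.
(7,5) attacks row 1 at column 5.
(9,6) attacks row 1 at column 6.
Attacked columns: {1, 3, 4, 5, 6, 7, 8}. Safe: {2, 9}.

columns 2, 9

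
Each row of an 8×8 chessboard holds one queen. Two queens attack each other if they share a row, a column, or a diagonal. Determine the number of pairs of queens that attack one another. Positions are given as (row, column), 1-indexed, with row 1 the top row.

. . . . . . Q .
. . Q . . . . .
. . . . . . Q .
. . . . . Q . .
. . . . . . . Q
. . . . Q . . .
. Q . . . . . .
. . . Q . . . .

2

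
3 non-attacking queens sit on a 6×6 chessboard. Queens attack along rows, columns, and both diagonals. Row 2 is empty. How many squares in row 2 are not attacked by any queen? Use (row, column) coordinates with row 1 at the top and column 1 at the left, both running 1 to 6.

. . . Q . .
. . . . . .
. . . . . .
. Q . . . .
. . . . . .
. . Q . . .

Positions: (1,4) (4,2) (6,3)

2

(1,4) attacks row 2 at column 4 and diagonals 3, 5.
(4,2) attacks row 2 at column 2 and diagonals 4.
(6,3) attacks row 2 at column 3.
Attacked columns: {2, 3, 4, 5}. Safe: {1, 6}.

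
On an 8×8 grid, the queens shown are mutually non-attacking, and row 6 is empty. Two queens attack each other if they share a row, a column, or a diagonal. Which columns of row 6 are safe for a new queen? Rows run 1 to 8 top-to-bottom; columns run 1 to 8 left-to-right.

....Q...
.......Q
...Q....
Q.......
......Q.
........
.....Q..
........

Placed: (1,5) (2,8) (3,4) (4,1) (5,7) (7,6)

(1,5) attacks row 6 at column 5.
(2,8) attacks row 6 at column 8 and diagonals 4.
(3,4) attacks row 6 at column 4 and diagonals 1, 7.
(4,1) attacks row 6 at column 1 and diagonals 3.
(5,7) attacks row 6 at column 7 and diagonals 6, 8.
(7,6) attacks row 6 at column 6 and diagonals 5, 7.
Attacked columns: {1, 3, 4, 5, 6, 7, 8}. Safe: {2}.

columns 2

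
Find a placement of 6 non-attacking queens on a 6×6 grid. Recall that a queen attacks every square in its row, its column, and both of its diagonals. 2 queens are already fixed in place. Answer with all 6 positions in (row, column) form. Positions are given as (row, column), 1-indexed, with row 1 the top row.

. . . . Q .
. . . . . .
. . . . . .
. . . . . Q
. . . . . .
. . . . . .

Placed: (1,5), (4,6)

(1,5) (2,3) (3,1) (4,6) (5,4) (6,2)

Row 2: attacked by (1,5)→{4,5,6}; (4,6)→{4,6}. Safe: 1, 2, 3. Place at column 3.
Row 3: attacked by (1,5)→{3,5}; (2,3)→{2,3,4}; (4,6)→{5,6}. Safe: 1. Place at column 1.
Row 5: attacked by (1,5)→{1,5}; (2,3)→{3,6}; (3,1)→{1,3}; (4,6)→{5,6}. Safe: 2, 4. Place at column 4.
Row 6: attacked by (1,5)→{5}; (2,3)→{3}; (3,1)→{1,4}; (4,6)→{4,6}; (5,4)→{3,4,5}. Safe: 2. Place at column 2.
Columns [5, 3, 1, 6, 4, 2], r−c [-4, -1, 2, -2, 1, 4], r+c [6, 5, 4, 10, 9, 8] are all distinct, so no two queens attack.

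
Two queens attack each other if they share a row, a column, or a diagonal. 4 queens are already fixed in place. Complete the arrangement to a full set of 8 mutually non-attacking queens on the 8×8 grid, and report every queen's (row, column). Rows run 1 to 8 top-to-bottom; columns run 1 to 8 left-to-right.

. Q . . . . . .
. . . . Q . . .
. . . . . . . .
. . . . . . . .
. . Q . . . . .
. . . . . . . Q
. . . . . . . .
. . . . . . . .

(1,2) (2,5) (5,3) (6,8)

Row 3: attacked by (1,2)→{2,4}; (2,5)→{4,5,6}; (5,3)→{1,3,5}; (6,8)→{5,8}. Safe: 7. Place at column 7.
Row 4: attacked by (1,2)→{2,5}; (2,5)→{3,5,7}; (3,7)→{6,7,8}; (5,3)→{2,3,4}; (6,8)→{6,8}. Safe: 1. Place at column 1.
Row 7: attacked by (1,2)→{2,8}; (2,5)→{5}; (3,7)→{3,7}; (4,1)→{1,4}; (5,3)→{1,3,5}; (6,8)→{7,8}. Safe: 6. Place at column 6.
Row 8: attacked by (1,2)→{2}; (2,5)→{5}; (3,7)→{2,7}; (4,1)→{1,5}; (5,3)→{3,6}; (6,8)→{6,8}; (7,6)→{5,6,7}. Safe: 4. Place at column 4.
Columns [2, 5, 7, 1, 3, 8, 6, 4], r−c [-1, -3, -4, 3, 2, -2, 1, 4], r+c [3, 7, 10, 5, 8, 14, 13, 12] are all distinct, so no two queens attack.

(1,2) (2,5) (3,7) (4,1) (5,3) (6,8) (7,6) (8,4)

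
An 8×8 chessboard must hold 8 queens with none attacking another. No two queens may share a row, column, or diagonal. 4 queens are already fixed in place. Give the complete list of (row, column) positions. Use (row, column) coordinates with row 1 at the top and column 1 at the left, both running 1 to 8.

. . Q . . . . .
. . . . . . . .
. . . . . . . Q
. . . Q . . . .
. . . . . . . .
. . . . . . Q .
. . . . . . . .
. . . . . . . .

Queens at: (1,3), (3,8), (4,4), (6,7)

(1,3) (2,5) (3,8) (4,4) (5,1) (6,7) (7,2) (8,6)

Row 2: attacked by (1,3)→{2,3,4}; (3,8)→{7,8}; (4,4)→{2,4,6}; (6,7)→{3,7}. Safe: 1, 5. Place at column 5.
Row 5: attacked by (1,3)→{3,7}; (2,5)→{2,5,8}; (3,8)→{6,8}; (4,4)→{3,4,5}; (6,7)→{6,7,8}. Safe: 1. Place at column 1.
Row 7: attacked by (1,3)→{3}; (2,5)→{5}; (3,8)→{4,8}; (4,4)→{1,4,7}; (5,1)→{1,3}; (6,7)→{6,7,8}. Safe: 2. Place at column 2.
Row 8: attacked by (1,3)→{3}; (2,5)→{5}; (3,8)→{3,8}; (4,4)→{4,8}; (5,1)→{1,4}; (6,7)→{5,7}; (7,2)→{1,2,3}. Safe: 6. Place at column 6.
Columns [3, 5, 8, 4, 1, 7, 2, 6], r−c [-2, -3, -5, 0, 4, -1, 5, 2], r+c [4, 7, 11, 8, 6, 13, 9, 14] are all distinct, so no two queens attack.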